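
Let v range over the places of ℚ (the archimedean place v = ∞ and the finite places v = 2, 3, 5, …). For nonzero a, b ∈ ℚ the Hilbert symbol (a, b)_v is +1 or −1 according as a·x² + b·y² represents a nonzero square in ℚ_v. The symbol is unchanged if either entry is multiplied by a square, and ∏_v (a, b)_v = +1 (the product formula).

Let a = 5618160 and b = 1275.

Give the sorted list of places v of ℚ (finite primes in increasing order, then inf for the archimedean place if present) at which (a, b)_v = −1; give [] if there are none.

[2, 3]

(a, b) ≡ (15, 51) mod (ℚ^×)²; places V = {2, 3, 5, 17, ∞}.
(a,b)_∞: sgn(15)=+, sgn(51)=+, so +1.
(a,b)_17: α=2, u≡9; β=1, v≡7 (mod 17); (9|17)=+1, (7|17)=-1; sign (−1)^0·+1^1·-1^2 = +1.
(a,b)_5: α=1, u≡2; β=2, v≡1 (mod 5); (2|5)=-1, (1|5)=+1; sign (−1)^0·-1^2·+1^1 = +1.
(a,b)_2: α=4, β=0; u≡7, v≡3 (mod 8); ε(u)ε(v)=1·1, αω(v)=4·1, βω(u)=0·0; sum ≡ 1  ⇒  -1.
(a,b)_3: α=5, u≡2; β=1, v≡2 (mod 3); (2|3)=-1, (2|3)=-1; sign (−1)^1·-1^1·-1^5 = -1.
(15, 51 / ℚ) ramifies at {2, 3}: a division algebra.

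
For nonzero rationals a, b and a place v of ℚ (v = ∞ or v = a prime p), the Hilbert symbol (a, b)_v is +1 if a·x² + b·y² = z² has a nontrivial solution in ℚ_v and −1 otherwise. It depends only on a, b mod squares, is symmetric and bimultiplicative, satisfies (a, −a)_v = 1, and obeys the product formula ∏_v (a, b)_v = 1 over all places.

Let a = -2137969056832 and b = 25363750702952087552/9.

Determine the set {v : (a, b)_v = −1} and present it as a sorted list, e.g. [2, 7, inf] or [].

[2, 7, 17, 43]

(a, b) ≡ (-697, 235382) mod (ℚ^×)²; places V = {2, 3, 7, 17, 23, 41, 43, ∞}.
(a,b)_43: α=2, u≡7; β=3, v≡9 (mod 43); (7|43)=-1, (9|43)=+1; sign (−1)^0·-1^3·+1^2 = -1.
(a,b)_2: α=6, β=17; u≡7, v≡3 (mod 8); ε(u)ε(v)=1·1, αω(v)=6·1, βω(u)=17·0; sum ≡ 1  ⇒  -1.
(a,b)_∞: sgn(-697)=−, sgn(235382)=+, so +1.
(a,b)_41: α=1, u≡28; β=2, v≡9 (mod 41); (28|41)=-1, (9|41)=+1; sign (−1)^0·-1^2·+1^1 = +1.
(a,b)_17: α=1, u≡6; β=1, v≡1 (mod 17); (6|17)=-1, (1|17)=+1; sign (−1)^0·-1^1·+1^1 = -1.
(a,b)_23: α=2, u≡2; β=3, v≡5 (mod 23); (2|23)=+1, (5|23)=-1; sign (−1)^0·+1^3·-1^2 = +1.
(a,b)_3: α=0, u≡2; β=-2, v≡2 (mod 3); (2|3)=-1, (2|3)=-1; sign (−1)^0·-1^-2·-1^0 = +1.
(a,b)_7: α=2, u≡5; β=1, v≡6 (mod 7); (5|7)=-1, (6|7)=-1; sign (−1)^0·-1^1·-1^2 = -1.
Ram(-697, 235382) = {2, 7, 17, 43}; no ℚ_2-point on the conic.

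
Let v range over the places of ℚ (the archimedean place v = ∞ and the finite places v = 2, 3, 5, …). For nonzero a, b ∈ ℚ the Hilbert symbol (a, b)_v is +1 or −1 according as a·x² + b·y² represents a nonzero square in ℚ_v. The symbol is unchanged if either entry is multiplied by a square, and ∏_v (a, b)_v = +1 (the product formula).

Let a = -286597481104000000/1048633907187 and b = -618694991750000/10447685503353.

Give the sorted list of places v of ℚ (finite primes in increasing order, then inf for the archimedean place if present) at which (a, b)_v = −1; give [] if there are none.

Mod squares: a ≡ -3, b ≡ -1311. Check v ∈ {∞, 2, 3, 5, 7, 11, 19, 23, 29, 37, 41}.
v=3: a=3^-1·(≡2), b=3^-3·(≡1) mod 3; (2|3)=-1, (1|3)=+1; (−1)^{-1·-3·1}·(-1)^-3·(+1)^-1 = +1.
v=5: a=5^6·(≡2), b=5^6·(≡1) mod 5; (2|5)=-1, (1|5)=+1; (−1)^{6·6·2}·(-1)^6·(+1)^6 = +1.
v=∞: -3 < 0 and -1311 < 0  ⇒  (a,b)_∞ = -1.
v=19: a=19^-2·(≡5), b=19^-3·(≡9) mod 19; (5|19)=+1, (9|19)=+1; (−1)^{-2·-3·9}·(+1)^-3·(+1)^-2 = +1.
v=11: a=11^2·(≡8), b=11^2·(≡5) mod 11; (8|11)=-1, (5|11)=+1; (−1)^{2·2·5}·(-1)^2·(+1)^2 = +1.
v=23: a=23^6·(≡20), b=23^3·(≡18) mod 23; (20|23)=-1, (18|23)=+1; (−1)^{6·3·11}·(-1)^3·(+1)^6 = -1.
v=29: a=29^-4·(≡21), b=29^-2·(≡6) mod 29; (21|29)=-1, (6|29)=+1; (−1)^{-4·-2·14}·(-1)^-2·(+1)^-4 = +1.
v=41: a=41^0·(≡22), b=41^2·(≡5) mod 41; (22|41)=-1, (5|41)=+1; (−1)^{0·2·20}·(-1)^2·(+1)^0 = +1.
v=7: a=7^0·(≡4), b=7^-2·(≡6) mod 7; (4|7)=+1, (6|7)=-1; (−1)^{0·-2·3}·(+1)^-2·(-1)^0 = +1.
v=37: a=37^-2·(≡12), b=37^-2·(≡9) mod 37; (12|37)=+1, (9|37)=+1; (−1)^{-2·-2·18}·(+1)^-2·(+1)^-2 = +1.
v=2: v_2(a)=10, v_2(b)=4; units ≡ 5, 1 (mod 8); ε·ε+αω+βω = 0·0+10·0+4·1 ≡ 0  ⇒  (a,b)_2 = +1.
(-3, -1311 / ℚ) ramifies at {23, ∞}: a division algebra.

[23, inf]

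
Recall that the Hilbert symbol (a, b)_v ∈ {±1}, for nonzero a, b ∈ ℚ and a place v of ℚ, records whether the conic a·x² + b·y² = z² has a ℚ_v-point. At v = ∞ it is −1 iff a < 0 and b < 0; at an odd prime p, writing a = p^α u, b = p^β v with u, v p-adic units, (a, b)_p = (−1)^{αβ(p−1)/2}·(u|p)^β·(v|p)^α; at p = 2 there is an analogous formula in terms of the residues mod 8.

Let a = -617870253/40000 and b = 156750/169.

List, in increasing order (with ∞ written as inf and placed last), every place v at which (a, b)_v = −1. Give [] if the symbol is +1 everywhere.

Mod squares: a ≡ -74613, b ≡ 6270. Check v ∈ {∞, 2, 3, 5, 7, 11, 13, 17, 19}.
v=3: a=3^1·(≡2), b=3^1·(≡2) mod 3; (2|3)=-1, (2|3)=-1; (−1)^{1·1·1}·(-1)^1·(-1)^1 = -1.
v=11: a=11^1·(≡9), b=11^1·(≡4) mod 11; (9|11)=+1, (4|11)=+1; (−1)^{1·1·5}·(+1)^1·(+1)^1 = -1.
v=2: v_2(a)=-6, v_2(b)=1; units ≡ 3, 7 (mod 8); ε·ε+αω+βω = 1·1+-6·0+1·1 ≡ 0  ⇒  (a,b)_2 = +1.
v=13: a=13^2·(≡8), b=13^-2·(≡9) mod 13; (8|13)=-1, (9|13)=+1; (−1)^{2·-2·6}·(-1)^-2·(+1)^2 = +1.
v=19: a=19^1·(≡4), b=19^1·(≡17) mod 19; (4|19)=+1, (17|19)=+1; (−1)^{1·1·9}·(+1)^1·(+1)^1 = -1.
v=5: a=5^-4·(≡3), b=5^3·(≡1) mod 5; (3|5)=-1, (1|5)=+1; (−1)^{-4·3·2}·(-1)^3·(+1)^-4 = -1.
v=∞: -74613 < 0 and 6270 > 0  ⇒  (a,b)_∞ = +1.
v=17: a=17^1·(≡6), b=17^0·(≡7) mod 17; (6|17)=-1, (7|17)=-1; (−1)^{1·0·8}·(-1)^0·(-1)^1 = -1.
v=7: a=7^3·(≡1), b=7^0·(≡6) mod 7; (1|7)=+1, (6|7)=-1; (−1)^{3·0·3}·(+1)^0·(-1)^3 = -1.
(-74613, 6270 / ℚ) ramifies at {3, 5, 7, 11, 17, 19}: a division algebra.

[3, 5, 7, 11, 17, 19]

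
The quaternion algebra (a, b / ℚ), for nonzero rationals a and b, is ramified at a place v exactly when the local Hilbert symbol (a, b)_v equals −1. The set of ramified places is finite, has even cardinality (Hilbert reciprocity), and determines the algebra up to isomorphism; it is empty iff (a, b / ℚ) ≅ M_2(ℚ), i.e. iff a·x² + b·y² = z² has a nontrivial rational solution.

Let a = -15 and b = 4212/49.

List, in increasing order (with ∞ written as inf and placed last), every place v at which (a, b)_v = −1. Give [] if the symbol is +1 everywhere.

Mod squares: a ≡ -15, b ≡ 13. Check v ∈ {∞, 2, 3, 5, 7, 13}.
v=3: a=3^1·(≡1), b=3^4·(≡1) mod 3; (1|3)=+1, (1|3)=+1; (−1)^{1·4·1}·(+1)^4·(+1)^1 = +1.
v=7: a=7^0·(≡6), b=7^-2·(≡5) mod 7; (6|7)=-1, (5|7)=-1; (−1)^{0·-2·3}·(-1)^-2·(-1)^0 = +1.
v=∞: -15 < 0 and 13 > 0  ⇒  (a,b)_∞ = +1.
v=13: a=13^0·(≡11), b=13^1·(≡9) mod 13; (11|13)=-1, (9|13)=+1; (−1)^{0·1·6}·(-1)^1·(+1)^0 = -1.
v=2: v_2(a)=0, v_2(b)=2; units ≡ 1, 5 (mod 8); ε·ε+αω+βω = 0·0+0·1+2·0 ≡ 0  ⇒  (a,b)_2 = +1.
v=5: a=5^1·(≡2), b=5^0·(≡3) mod 5; (2|5)=-1, (3|5)=-1; (−1)^{1·0·2}·(-1)^0·(-1)^1 = -1.
|Ram(-15, 13)| = 2, even; anisotropic at {5, 13}.

[5, 13]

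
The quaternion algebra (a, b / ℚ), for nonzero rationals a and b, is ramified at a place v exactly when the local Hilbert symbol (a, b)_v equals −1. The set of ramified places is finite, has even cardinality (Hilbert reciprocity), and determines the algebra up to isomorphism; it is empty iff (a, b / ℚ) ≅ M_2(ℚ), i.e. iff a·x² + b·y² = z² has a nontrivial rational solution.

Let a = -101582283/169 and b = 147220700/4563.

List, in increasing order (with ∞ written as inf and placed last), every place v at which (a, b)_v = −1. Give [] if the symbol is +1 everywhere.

(a, b) ≡ (-3, 69) mod (ℚ^×)²; places V = {2, 3, 5, 11, 13, 23, ∞}.
(a,b)_∞: sgn(-3)=−, sgn(69)=+, so +1.
(a,b)_11: α=2, u≡2; β=2, v≡5 (mod 11); (2|11)=-1, (5|11)=+1; sign (−1)^0·-1^2·+1^2 = +1.
(a,b)_5: α=0, u≡3; β=2, v≡1 (mod 5); (3|5)=-1, (1|5)=+1; sign (−1)^0·-1^2·+1^0 = +1.
(a,b)_13: α=-2, u≡3; β=-2, v≡3 (mod 13); (3|13)=+1, (3|13)=+1; sign (−1)^0·+1^-2·+1^-2 = +1.
(a,b)_3: α=1, u≡2; β=-3, v≡2 (mod 3); (2|3)=-1, (2|3)=-1; sign (−1)^1·-1^-3·-1^1 = -1.
(a,b)_23: α=4, u≡15; β=3, v≡13 (mod 23); (15|23)=-1, (13|23)=+1; sign (−1)^0·-1^3·+1^4 = -1.
(a,b)_2: α=0, β=2; u≡5, v≡5 (mod 8); ε(u)ε(v)=0·0, αω(v)=0·1, βω(u)=2·1; sum ≡ 0  ⇒  +1.
Ram(-3, 69) = {3, 23}; no ℚ_3-point on the conic.

[3, 23]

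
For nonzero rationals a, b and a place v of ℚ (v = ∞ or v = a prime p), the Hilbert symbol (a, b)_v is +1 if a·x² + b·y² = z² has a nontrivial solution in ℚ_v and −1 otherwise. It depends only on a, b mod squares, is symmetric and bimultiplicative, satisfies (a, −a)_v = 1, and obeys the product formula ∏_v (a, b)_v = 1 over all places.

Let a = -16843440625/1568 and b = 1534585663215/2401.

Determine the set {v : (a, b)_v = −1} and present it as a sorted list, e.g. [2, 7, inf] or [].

(a, b) ≡ (-53899010, 38335) mod (ℚ^×)²; places V = {2, 3, 5, 7, 11, 17, 19, 37, 41, ∞}.
(a,b)_∞: sgn(-53899010)=−, sgn(38335)=+, so +1.
(a,b)_17: α=1, u≡15; β=1, v≡12 (mod 17); (15|17)=+1, (12|17)=-1; sign (−1)^0·+1^1·-1^1 = -1.
(a,b)_41: α=1, u≡7; β=1, v≡25 (mod 41); (7|41)=-1, (25|41)=+1; sign (−1)^0·-1^1·+1^1 = -1.
(a,b)_7: α=-2, u≡6; β=-4, v≡3 (mod 7); (6|7)=-1, (3|7)=-1; sign (−1)^0·-1^-4·-1^-2 = +1.
(a,b)_5: α=5, u≡3; β=1, v≡3 (mod 5); (3|5)=-1, (3|5)=-1; sign (−1)^0·-1^1·-1^5 = +1.
(a,b)_11: α=1, u≡8; β=1, v≡1 (mod 11); (8|11)=-1, (1|11)=+1; sign (−1)^1·-1^1·+1^1 = +1.
(a,b)_37: α=1, u≡11; β=2, v≡1 (mod 37); (11|37)=+1, (1|37)=+1; sign (−1)^0·+1^2·+1^1 = +1.
(a,b)_2: α=-5, β=0; u≡7, v≡7 (mod 8); ε(u)ε(v)=1·1, αω(v)=-5·0, βω(u)=0·0; sum ≡ 1  ⇒  -1.
(a,b)_19: α=1, u≡9; β=2, v≡14 (mod 19); (9|19)=+1, (14|19)=-1; sign (−1)^0·+1^2·-1^1 = -1.
(a,b)_3: α=0, u≡1; β=4, v≡1 (mod 3); (1|3)=+1, (1|3)=+1; sign (−1)^0·+1^4·+1^0 = +1.
(-53899010, 38335 / ℚ) ramifies at {2, 17, 19, 41}: a division algebra.

[2, 17, 19, 41]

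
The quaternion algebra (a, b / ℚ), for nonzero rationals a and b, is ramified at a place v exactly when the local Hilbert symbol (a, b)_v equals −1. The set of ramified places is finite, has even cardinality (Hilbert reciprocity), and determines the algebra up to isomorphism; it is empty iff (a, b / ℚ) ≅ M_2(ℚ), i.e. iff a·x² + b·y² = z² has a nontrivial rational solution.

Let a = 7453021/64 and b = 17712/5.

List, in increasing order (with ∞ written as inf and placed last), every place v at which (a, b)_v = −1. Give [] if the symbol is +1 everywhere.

Mod squares: a ≡ 25789, b ≡ 615. Check v ∈ {∞, 2, 3, 5, 17, 37, 41}.
v=41: a=41^1·(≡3), b=41^1·(≡29) mod 41; (3|41)=-1, (29|41)=-1; (−1)^{1·1·20}·(-1)^1·(-1)^1 = +1.
v=5: a=5^0·(≡4), b=5^-1·(≡2) mod 5; (4|5)=+1, (2|5)=-1; (−1)^{0·-1·2}·(+1)^-1·(-1)^0 = +1.
v=3: a=3^0·(≡1), b=3^3·(≡1) mod 3; (1|3)=+1, (1|3)=+1; (−1)^{0·3·1}·(+1)^3·(+1)^0 = +1.
v=∞: 25789 > 0 and 615 > 0  ⇒  (a,b)_∞ = +1.
v=17: a=17^3·(≡16), b=17^0·(≡3) mod 17; (16|17)=+1, (3|17)=-1; (−1)^{3·0·8}·(+1)^0·(-1)^3 = -1.
v=2: v_2(a)=-6, v_2(b)=4; units ≡ 5, 7 (mod 8); ε·ε+αω+βω = 0·1+-6·0+4·1 ≡ 0  ⇒  (a,b)_2 = +1.
v=37: a=37^1·(≡18), b=37^0·(≡20) mod 37; (18|37)=-1, (20|37)=-1; (−1)^{1·0·18}·(-1)^0·(-1)^1 = -1.
|Ram(25789, 615)| = 2, even; anisotropic at {17, 37}.

[17, 37]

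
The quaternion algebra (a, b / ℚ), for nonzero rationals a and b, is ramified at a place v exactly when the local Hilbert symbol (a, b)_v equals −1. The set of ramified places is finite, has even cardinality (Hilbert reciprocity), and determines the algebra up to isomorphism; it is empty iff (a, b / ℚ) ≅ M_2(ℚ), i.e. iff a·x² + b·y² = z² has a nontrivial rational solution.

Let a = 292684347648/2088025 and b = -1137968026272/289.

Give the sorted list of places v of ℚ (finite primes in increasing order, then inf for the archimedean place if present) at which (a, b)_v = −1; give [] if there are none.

(a, b) ≡ (288057, -42) mod (ℚ^×)²; places V = {2, 3, 5, 7, 11, 17, 29, 43, ∞}.
(a,b)_3: α=5, u≡1; β=3, v≡1 (mod 3); (1|3)=+1, (1|3)=+1; sign (−1)^1·+1^3·+1^5 = -1.
(a,b)_11: α=1, u≡7; β=2, v≡7 (mod 11); (7|11)=-1, (7|11)=-1; sign (−1)^0·-1^2·-1^1 = -1.
(a,b)_5: α=-2, u≡3; β=0, v≡2 (mod 5); (3|5)=-1, (2|5)=-1; sign (−1)^0·-1^0·-1^-2 = +1.
(a,b)_∞: sgn(288057)=+, sgn(-42)=−, so +1.
(a,b)_29: α=1, u≡12; β=2, v≡20 (mod 29); (12|29)=-1, (20|29)=+1; sign (−1)^0·-1^2·+1^1 = +1.
(a,b)_2: α=8, β=5; u≡1, v≡3 (mod 8); ε(u)ε(v)=0·1, αω(v)=8·1, βω(u)=5·0; sum ≡ 0  ⇒  +1.
(a,b)_43: α=1, u≡2; β=2, v≡25 (mod 43); (2|43)=-1, (25|43)=+1; sign (−1)^0·-1^2·+1^1 = +1.
(a,b)_17: α=-4, u≡9; β=-2, v≡16 (mod 17); (9|17)=+1, (16|17)=+1; sign (−1)^0·+1^-2·+1^-4 = +1.
(a,b)_7: α=3, u≡5; β=1, v≡4 (mod 7); (5|7)=-1, (4|7)=+1; sign (−1)^1·-1^1·+1^3 = +1.
|Ram(288057, -42)| = 2, even; anisotropic at {3, 11}.

[3, 11]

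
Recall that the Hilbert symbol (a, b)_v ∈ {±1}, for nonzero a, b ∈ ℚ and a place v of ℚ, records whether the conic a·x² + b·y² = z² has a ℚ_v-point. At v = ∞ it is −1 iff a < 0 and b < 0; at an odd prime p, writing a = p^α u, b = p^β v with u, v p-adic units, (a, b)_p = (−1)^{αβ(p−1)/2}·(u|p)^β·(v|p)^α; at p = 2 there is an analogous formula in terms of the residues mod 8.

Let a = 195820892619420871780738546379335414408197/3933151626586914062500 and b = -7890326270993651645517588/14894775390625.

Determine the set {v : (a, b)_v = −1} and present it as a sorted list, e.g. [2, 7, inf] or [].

(a, b) ≡ (20677, -6293) mod (ℚ^×)²; places V = {2, 3, 5, 7, 11, 13, 19, 23, 29, 31, ∞}.
(a,b)_23: α=3, u≡2; β=2, v≡16 (mod 23); (2|23)=+1, (16|23)=+1; sign (−1)^0·+1^2·+1^3 = +1.
(a,b)_11: α=4, u≡2; β=2, v≡10 (mod 11); (2|11)=-1, (10|11)=-1; sign (−1)^0·-1^2·-1^4 = +1.
(a,b)_3: α=16, u≡1; β=8, v≡1 (mod 3); (1|3)=+1, (1|3)=+1; sign (−1)^0·+1^8·+1^16 = +1.
(a,b)_2: α=-2, β=2; u≡5, v≡3 (mod 8); ε(u)ε(v)=0·1, αω(v)=-2·1, βω(u)=2·1; sum ≡ 0  ⇒  +1.
(a,b)_7: α=2, u≡3; β=1, v≡1 (mod 7); (3|7)=-1, (1|7)=+1; sign (−1)^0·-1^1·+1^2 = -1.
(a,b)_19: α=-2, u≡4; β=-2, v≡3 (mod 19); (4|19)=+1, (3|19)=-1; sign (−1)^0·+1^-2·-1^-2 = +1.
(a,b)_∞: sgn(20677)=+, sgn(-6293)=−, so +1.
(a,b)_31: α=11, u≡1; β=7, v≡28 (mod 31); (1|31)=+1, (28|31)=+1; sign (−1)^1·+1^7·+1^11 = -1.
(a,b)_13: α=-4, u≡7; β=-2, v≡12 (mod 13); (7|13)=-1, (12|13)=+1; sign (−1)^0·-1^-2·+1^-4 = +1.
(a,b)_5: α=-20, u≡3; β=-12, v≡3 (mod 5); (3|5)=-1, (3|5)=-1; sign (−1)^0·-1^-12·-1^-20 = +1.
(a,b)_29: α=5, u≡10; β=3, v≡27 (mod 29); (10|29)=-1, (27|29)=-1; sign (−1)^0·-1^3·-1^5 = +1.
Ram(20677, -6293) = {7, 31}; no ℚ_7-point on the conic.

[7, 31]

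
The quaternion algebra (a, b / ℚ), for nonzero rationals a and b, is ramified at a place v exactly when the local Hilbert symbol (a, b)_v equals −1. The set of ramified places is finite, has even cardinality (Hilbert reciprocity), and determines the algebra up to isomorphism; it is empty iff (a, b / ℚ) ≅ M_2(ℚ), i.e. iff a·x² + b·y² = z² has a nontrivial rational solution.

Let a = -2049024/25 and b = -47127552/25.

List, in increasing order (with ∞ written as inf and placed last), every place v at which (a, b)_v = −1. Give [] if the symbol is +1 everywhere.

[23, inf]

Mod squares: a ≡ -2001, b ≡ -87. Check v ∈ {∞, 2, 3, 5, 23, 29}.
v=29: a=29^1·(≡3), b=29^1·(≡11) mod 29; (3|29)=-1, (11|29)=-1; (−1)^{1·1·14}·(-1)^1·(-1)^1 = +1.
v=∞: -2001 < 0 and -87 < 0  ⇒  (a,b)_∞ = -1.
v=5: a=5^-2·(≡1), b=5^-2·(≡3) mod 5; (1|5)=+1, (3|5)=-1; (−1)^{-2·-2·2}·(+1)^-2·(-1)^-2 = +1.
v=3: a=3^1·(≡2), b=3^1·(≡1) mod 3; (2|3)=-1, (1|3)=+1; (−1)^{1·1·1}·(-1)^1·(+1)^1 = +1.
v=23: a=23^1·(≡7), b=23^2·(≡7) mod 23; (7|23)=-1, (7|23)=-1; (−1)^{1·2·11}·(-1)^2·(-1)^1 = -1.
v=2: v_2(a)=10, v_2(b)=10; units ≡ 7, 1 (mod 8); ε·ε+αω+βω = 1·0+10·0+10·0 ≡ 0  ⇒  (a,b)_2 = +1.
(-2001, -87 / ℚ) ramifies at {23, ∞}: a division algebra.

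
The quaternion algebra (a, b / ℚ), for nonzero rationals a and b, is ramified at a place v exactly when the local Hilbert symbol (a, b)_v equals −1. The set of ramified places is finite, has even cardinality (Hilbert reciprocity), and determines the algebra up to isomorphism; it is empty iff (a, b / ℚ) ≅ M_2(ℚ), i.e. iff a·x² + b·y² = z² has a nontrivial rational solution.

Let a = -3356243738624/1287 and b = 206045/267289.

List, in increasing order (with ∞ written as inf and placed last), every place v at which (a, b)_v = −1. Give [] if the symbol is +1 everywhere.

(a, b) ≡ (-323323, 5) mod (ℚ^×)²; places V = {2, 3, 5, 7, 11, 13, 17, 19, 29, 43, 47, ∞}.
(a,b)_11: α=-1, u≡10; β=-2, v≡9 (mod 11); (10|11)=-1, (9|11)=+1; sign (−1)^0·-1^-2·+1^-1 = +1.
(a,b)_47: α=0, u≡7; β=-2, v≡26 (mod 47); (7|47)=+1, (26|47)=-1; sign (−1)^0·+1^-2·-1^0 = +1.
(a,b)_7: α=3, u≡4; β=2, v≡5 (mod 7); (4|7)=+1, (5|7)=-1; sign (−1)^0·+1^2·-1^3 = -1.
(a,b)_17: α=1, u≡9; β=0, v≡6 (mod 17); (9|17)=+1, (6|17)=-1; sign (−1)^0·+1^0·-1^1 = -1.
(a,b)_2: α=14, β=0; u≡5, v≡5 (mod 8); ε(u)ε(v)=0·0, αω(v)=14·1, βω(u)=0·1; sum ≡ 0  ⇒  +1.
(a,b)_19: α=1, u≡16; β=0, v≡16 (mod 19); (16|19)=+1, (16|19)=+1; sign (−1)^0·+1^0·+1^1 = +1.
(a,b)_29: α=0, u≡18; β=2, v≡4 (mod 29); (18|29)=-1, (4|29)=+1; sign (−1)^0·-1^2·+1^0 = +1.
(a,b)_3: α=-2, u≡2; β=0, v≡2 (mod 3); (2|3)=-1, (2|3)=-1; sign (−1)^0·-1^0·-1^-2 = +1.
(a,b)_13: α=-1, u≡2; β=0, v≡11 (mod 13); (2|13)=-1, (11|13)=-1; sign (−1)^0·-1^0·-1^-1 = -1.
(a,b)_5: α=0, u≡3; β=1, v≡1 (mod 5); (3|5)=-1, (1|5)=+1; sign (−1)^0·-1^1·+1^0 = -1.
(a,b)_∞: sgn(-323323)=−, sgn(5)=+, so +1.
(a,b)_43: α=2, u≡7; β=0, v≡32 (mod 43); (7|43)=-1, (32|43)=-1; sign (−1)^0·-1^0·-1^2 = +1.
(-323323, 5 / ℚ) ramifies at {5, 7, 13, 17}: a division algebra.

[5, 7, 13, 17]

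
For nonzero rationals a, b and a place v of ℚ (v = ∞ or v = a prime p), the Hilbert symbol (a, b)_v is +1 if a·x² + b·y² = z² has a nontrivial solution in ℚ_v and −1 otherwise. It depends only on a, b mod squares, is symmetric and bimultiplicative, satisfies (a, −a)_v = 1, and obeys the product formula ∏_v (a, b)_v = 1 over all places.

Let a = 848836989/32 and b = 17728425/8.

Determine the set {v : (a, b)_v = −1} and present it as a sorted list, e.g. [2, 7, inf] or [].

Mod squares: a ≡ 58058, b ≡ 157586. Check v ∈ {∞, 2, 3, 5, 7, 11, 13, 19, 29}.
v=29: a=29^1·(≡16), b=29^1·(≡26) mod 29; (16|29)=+1, (26|29)=-1; (−1)^{1·1·14}·(+1)^1·(-1)^1 = -1.
v=7: a=7^1·(≡5), b=7^0·(≡1) mod 7; (5|7)=-1, (1|7)=+1; (−1)^{1·0·3}·(-1)^0·(+1)^1 = +1.
v=5: a=5^0·(≡2), b=5^2·(≡4) mod 5; (2|5)=-1, (4|5)=+1; (−1)^{0·2·2}·(-1)^2·(+1)^0 = +1.
v=3: a=3^4·(≡2), b=3^2·(≡2) mod 3; (2|3)=-1, (2|3)=-1; (−1)^{4·2·1}·(-1)^2·(-1)^4 = +1.
v=2: v_2(a)=-5, v_2(b)=-3; units ≡ 5, 1 (mod 8); ε·ε+αω+βω = 0·0+-5·0+-3·1 ≡ 1  ⇒  (a,b)_2 = -1.
v=∞: 58058 > 0 and 157586 > 0  ⇒  (a,b)_∞ = +1.
v=13: a=13^1·(≡11), b=13^1·(≡8) mod 13; (11|13)=-1, (8|13)=-1; (−1)^{1·1·6}·(-1)^1·(-1)^1 = +1.
v=19: a=19^2·(≡12), b=19^1·(≡10) mod 19; (12|19)=-1, (10|19)=-1; (−1)^{2·1·9}·(-1)^1·(-1)^2 = -1.
v=11: a=11^1·(≡3), b=11^1·(≡4) mod 11; (3|11)=+1, (4|11)=+1; (−1)^{1·1·5}·(+1)^1·(+1)^1 = -1.
Ram(58058, 157586) = {2, 11, 19, 29}; no ℚ_2-point on the conic.

[2, 11, 19, 29]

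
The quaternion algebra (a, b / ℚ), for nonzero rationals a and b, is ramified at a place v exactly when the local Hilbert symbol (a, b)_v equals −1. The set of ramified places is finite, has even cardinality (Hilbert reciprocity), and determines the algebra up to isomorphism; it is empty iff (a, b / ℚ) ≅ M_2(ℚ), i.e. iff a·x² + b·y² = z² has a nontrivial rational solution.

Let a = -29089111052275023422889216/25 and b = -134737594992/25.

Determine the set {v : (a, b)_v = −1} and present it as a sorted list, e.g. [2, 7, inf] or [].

[7, 11, 19, inf]

Mod squares: a ≡ -14421, b ≡ -1768767. Check v ∈ {∞, 2, 3, 5, 7, 11, 13, 19, 23, 31}.
v=5: a=5^-2·(≡4), b=5^-2·(≡3) mod 5; (4|5)=+1, (3|5)=-1; (−1)^{-2·-2·2}·(+1)^-2·(-1)^-2 = +1.
v=13: a=13^2·(≡10), b=13^1·(≡9) mod 13; (10|13)=+1, (9|13)=+1; (−1)^{2·1·6}·(+1)^1·(+1)^2 = +1.
v=11: a=11^3·(≡4), b=11^1·(≡4) mod 11; (4|11)=+1, (4|11)=+1; (−1)^{3·1·5}·(+1)^1·(+1)^3 = -1.
v=31: a=31^2·(≡28), b=31^1·(≡10) mod 31; (28|31)=+1, (10|31)=+1; (−1)^{2·1·15}·(+1)^1·(+1)^2 = +1.
v=3: a=3^5·(≡2), b=3^3·(≡1) mod 3; (2|3)=-1, (1|3)=+1; (−1)^{5·3·1}·(-1)^3·(+1)^5 = +1.
v=2: v_2(a)=8, v_2(b)=4; units ≡ 3, 1 (mod 8); ε·ε+αω+βω = 1·0+8·0+4·1 ≡ 0  ⇒  (a,b)_2 = +1.
v=∞: -14421 < 0 and -1768767 < 0  ⇒  (a,b)_∞ = -1.
v=19: a=19^3·(≡16), b=19^1·(≡9) mod 19; (16|19)=+1, (9|19)=+1; (−1)^{3·1·9}·(+1)^1·(+1)^3 = -1.
v=7: a=7^2·(≡5), b=7^1·(≡6) mod 7; (5|7)=-1, (6|7)=-1; (−1)^{2·1·3}·(-1)^1·(-1)^2 = -1.
v=23: a=23^5·(≡21), b=23^2·(≡6) mod 23; (21|23)=-1, (6|23)=+1; (−1)^{5·2·11}·(-1)^2·(+1)^5 = +1.
Ram(-14421, -1768767) = {7, 11, 19, ∞}; no ℚ_7-point on the conic.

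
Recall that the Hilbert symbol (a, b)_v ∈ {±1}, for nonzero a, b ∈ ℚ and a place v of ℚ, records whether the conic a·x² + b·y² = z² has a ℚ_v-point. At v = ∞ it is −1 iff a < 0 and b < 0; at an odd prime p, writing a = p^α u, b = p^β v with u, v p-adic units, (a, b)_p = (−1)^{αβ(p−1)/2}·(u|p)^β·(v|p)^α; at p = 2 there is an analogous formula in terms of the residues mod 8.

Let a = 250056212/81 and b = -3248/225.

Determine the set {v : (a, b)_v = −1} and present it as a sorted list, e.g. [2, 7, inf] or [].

[7, 37]

Mod squares: a ≡ 1517, b ≡ -203. Check v ∈ {∞, 2, 3, 5, 7, 29, 37, 41}.
v=41: a=41^1·(≡23), b=41^0·(≡18) mod 41; (23|41)=+1, (18|41)=+1; (−1)^{1·0·20}·(+1)^0·(+1)^1 = +1.
v=3: a=3^-4·(≡2), b=3^-2·(≡1) mod 3; (2|3)=-1, (1|3)=+1; (−1)^{-4·-2·1}·(-1)^-2·(+1)^-4 = +1.
v=5: a=5^0·(≡2), b=5^-2·(≡3) mod 5; (2|5)=-1, (3|5)=-1; (−1)^{0·-2·2}·(-1)^-2·(-1)^0 = +1.
v=2: v_2(a)=2, v_2(b)=4; units ≡ 5, 5 (mod 8); ε·ε+αω+βω = 0·0+2·1+4·1 ≡ 0  ⇒  (a,b)_2 = +1.
v=29: a=29^2·(≡25), b=29^1·(≡16) mod 29; (25|29)=+1, (16|29)=+1; (−1)^{2·1·14}·(+1)^1·(+1)^2 = +1.
v=37: a=37^1·(≡27), b=37^0·(≡15) mod 37; (27|37)=+1, (15|37)=-1; (−1)^{1·0·18}·(+1)^0·(-1)^1 = -1.
v=7: a=7^2·(≡5), b=7^1·(≡5) mod 7; (5|7)=-1, (5|7)=-1; (−1)^{2·1·3}·(-1)^1·(-1)^2 = -1.
v=∞: 1517 > 0 and -203 < 0  ⇒  (a,b)_∞ = +1.
(1517, -203 / ℚ) ramifies at {7, 37}: a division algebra.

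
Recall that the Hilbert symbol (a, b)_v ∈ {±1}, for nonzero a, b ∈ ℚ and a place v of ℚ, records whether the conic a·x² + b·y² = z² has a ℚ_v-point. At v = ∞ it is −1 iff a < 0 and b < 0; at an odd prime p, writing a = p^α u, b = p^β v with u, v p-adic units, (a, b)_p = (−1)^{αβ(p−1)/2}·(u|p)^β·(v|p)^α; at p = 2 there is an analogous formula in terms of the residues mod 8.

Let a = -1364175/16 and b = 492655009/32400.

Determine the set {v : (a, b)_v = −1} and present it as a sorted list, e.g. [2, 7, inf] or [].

(a, b) ≡ (-6063, 33649) mod (ℚ^×)²; places V = {2, 3, 5, 7, 11, 19, 23, 43, 47, ∞}.
(a,b)_3: α=3, u≡1; β=-4, v≡1 (mod 3); (1|3)=+1, (1|3)=+1; sign (−1)^0·+1^-4·+1^3 = +1.
(a,b)_47: α=1, u≡16; β=0, v≡40 (mod 47); (16|47)=+1, (40|47)=-1; sign (−1)^0·+1^0·-1^1 = -1.
(a,b)_2: α=-4, β=-4; u≡1, v≡1 (mod 8); ε(u)ε(v)=0·0, αω(v)=-4·0, βω(u)=-4·0; sum ≡ 0  ⇒  +1.
(a,b)_7: α=0, u≡3; β=1, v≡5 (mod 7); (3|7)=-1, (5|7)=-1; sign (−1)^0·-1^1·-1^0 = -1.
(a,b)_∞: sgn(-6063)=−, sgn(33649)=+, so +1.
(a,b)_43: α=1, u≡14; β=0, v≡23 (mod 43); (14|43)=+1, (23|43)=+1; sign (−1)^0·+1^0·+1^1 = +1.
(a,b)_23: α=0, u≡13; β=1, v≡20 (mod 23); (13|23)=+1, (20|23)=-1; sign (−1)^0·+1^1·-1^0 = +1.
(a,b)_19: α=0, u≡17; β=1, v≡5 (mod 19); (17|19)=+1, (5|19)=+1; sign (−1)^0·+1^1·+1^0 = +1.
(a,b)_11: α=0, u≡9; β=5, v≡9 (mod 11); (9|11)=+1, (9|11)=+1; sign (−1)^0·+1^5·+1^0 = +1.
(a,b)_5: α=2, u≡3; β=-2, v≡4 (mod 5); (3|5)=-1, (4|5)=+1; sign (−1)^0·-1^-2·+1^2 = +1.
Ram(-6063, 33649) = {7, 47}; no ℚ_7-point on the conic.

[7, 47]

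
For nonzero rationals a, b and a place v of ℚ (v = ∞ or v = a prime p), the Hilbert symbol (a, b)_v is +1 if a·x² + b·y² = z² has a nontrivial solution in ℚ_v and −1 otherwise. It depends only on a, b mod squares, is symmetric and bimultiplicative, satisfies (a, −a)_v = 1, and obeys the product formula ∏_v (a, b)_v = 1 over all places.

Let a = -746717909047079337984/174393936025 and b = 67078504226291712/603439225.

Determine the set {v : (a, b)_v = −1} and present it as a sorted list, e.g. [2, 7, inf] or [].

Mod squares: a ≡ -62031, b ≡ 2697. Check v ∈ {∞, 2, 3, 5, 7, 11, 17, 23, 29, 31}.
v=29: a=29^1·(≡16), b=29^1·(≡25) mod 29; (16|29)=+1, (25|29)=+1; (−1)^{1·1·14}·(+1)^1·(+1)^1 = +1.
v=3: a=3^1·(≡2), b=3^1·(≡2) mod 3; (2|3)=-1, (2|3)=-1; (−1)^{1·1·1}·(-1)^1·(-1)^1 = -1.
v=23: a=23^3·(≡22), b=23^2·(≡13) mod 23; (22|23)=-1, (13|23)=+1; (−1)^{3·2·11}·(-1)^2·(+1)^3 = +1.
v=2: v_2(a)=18, v_2(b)=16; units ≡ 1, 1 (mod 8); ε·ε+αω+βω = 0·0+18·0+16·0 ≡ 0  ⇒  (a,b)_2 = +1.
v=5: a=5^-2·(≡1), b=5^-2·(≡3) mod 5; (1|5)=+1, (3|5)=-1; (−1)^{-2·-2·2}·(+1)^-2·(-1)^-2 = +1.
v=7: a=7^2·(≡5), b=7^2·(≡2) mod 7; (5|7)=-1, (2|7)=+1; (−1)^{2·2·3}·(-1)^2·(+1)^2 = +1.
v=11: a=11^6·(≡3), b=11^4·(≡6) mod 11; (3|11)=+1, (6|11)=-1; (−1)^{6·4·5}·(+1)^4·(-1)^6 = +1.
v=31: a=31^1·(≡16), b=31^1·(≡19) mod 31; (16|31)=+1, (19|31)=+1; (−1)^{1·1·15}·(+1)^1·(+1)^1 = -1.
v=∞: -62031 < 0 and 2697 > 0  ⇒  (a,b)_∞ = +1.
v=17: a=17^-8·(≡2), b=17^-6·(≡12) mod 17; (2|17)=+1, (12|17)=-1; (−1)^{-8·-6·8}·(+1)^-6·(-1)^-8 = +1.
(-62031, 2697 / ℚ) ramifies at {3, 31}: a division algebra.

[3, 31]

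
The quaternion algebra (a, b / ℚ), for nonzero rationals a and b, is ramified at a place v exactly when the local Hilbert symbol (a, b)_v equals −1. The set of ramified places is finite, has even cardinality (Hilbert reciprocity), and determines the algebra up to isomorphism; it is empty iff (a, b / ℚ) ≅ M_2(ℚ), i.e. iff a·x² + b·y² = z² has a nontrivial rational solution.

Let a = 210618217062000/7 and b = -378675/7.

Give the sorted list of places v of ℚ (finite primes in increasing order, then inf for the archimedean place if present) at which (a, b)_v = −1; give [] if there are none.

[3, 17]

Mod squares: a ≡ 1785, b ≡ -1309. Check v ∈ {∞, 2, 3, 5, 7, 11, 17}.
v=5: a=5^3·(≡3), b=5^2·(≡4) mod 5; (3|5)=-1, (4|5)=+1; (−1)^{3·2·2}·(-1)^2·(+1)^3 = +1.
v=11: a=11^2·(≡5), b=11^1·(≡7) mod 11; (5|11)=+1, (7|11)=-1; (−1)^{2·1·5}·(+1)^1·(-1)^2 = +1.
v=7: a=7^-1·(≡6), b=7^-1·(≡4) mod 7; (6|7)=-1, (4|7)=+1; (−1)^{-1·-1·3}·(-1)^-1·(+1)^-1 = +1.
v=17: a=17^3·(≡5), b=17^1·(≡9) mod 17; (5|17)=-1, (9|17)=+1; (−1)^{3·1·8}·(-1)^1·(+1)^3 = -1.
v=∞: 1785 > 0 and -1309 < 0  ⇒  (a,b)_∞ = +1.
v=2: v_2(a)=4, v_2(b)=0; units ≡ 1, 3 (mod 8); ε·ε+αω+βω = 0·1+4·1+0·0 ≡ 0  ⇒  (a,b)_2 = +1.
v=3: a=3^11·(≡1), b=3^4·(≡2) mod 3; (1|3)=+1, (2|3)=-1; (−1)^{11·4·1}·(+1)^4·(-1)^11 = -1.
|Ram(1785, -1309)| = 2, even; anisotropic at {3, 17}.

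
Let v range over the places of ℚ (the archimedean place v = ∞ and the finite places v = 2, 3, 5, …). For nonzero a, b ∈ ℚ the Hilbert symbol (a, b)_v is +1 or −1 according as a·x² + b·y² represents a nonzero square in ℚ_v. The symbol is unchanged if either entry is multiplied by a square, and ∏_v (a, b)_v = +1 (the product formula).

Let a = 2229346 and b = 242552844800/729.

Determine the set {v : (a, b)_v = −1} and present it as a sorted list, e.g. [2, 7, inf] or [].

Mod squares: a ≡ 7714, b ≡ 131138. Check v ∈ {∞, 2, 3, 5, 7, 17, 19, 29}.
v=2: v_2(a)=1, v_2(b)=9; units ≡ 1, 1 (mod 8); ε·ε+αω+βω = 0·0+1·0+9·0 ≡ 0  ⇒  (a,b)_2 = +1.
v=29: a=29^1·(≡24), b=29^1·(≡10) mod 29; (24|29)=+1, (10|29)=-1; (−1)^{1·1·14}·(+1)^1·(-1)^1 = -1.
v=17: a=17^2·(≡13), b=17^3·(≡16) mod 17; (13|17)=+1, (16|17)=+1; (−1)^{2·3·8}·(+1)^3·(+1)^2 = +1.
v=5: a=5^0·(≡1), b=5^2·(≡3) mod 5; (1|5)=+1, (3|5)=-1; (−1)^{0·2·2}·(+1)^2·(-1)^0 = +1.
v=∞: 7714 > 0 and 131138 > 0  ⇒  (a,b)_∞ = +1.
v=3: a=3^0·(≡1), b=3^-6·(≡2) mod 3; (1|3)=+1, (2|3)=-1; (−1)^{0·-6·1}·(+1)^-6·(-1)^0 = +1.
v=7: a=7^1·(≡6), b=7^1·(≡1) mod 7; (6|7)=-1, (1|7)=+1; (−1)^{1·1·3}·(-1)^1·(+1)^1 = +1.
v=19: a=19^1·(≡9), b=19^1·(≡5) mod 19; (9|19)=+1, (5|19)=+1; (−1)^{1·1·9}·(+1)^1·(+1)^1 = -1.
(7714, 131138 / ℚ) ramifies at {19, 29}: a division algebra.

[19, 29]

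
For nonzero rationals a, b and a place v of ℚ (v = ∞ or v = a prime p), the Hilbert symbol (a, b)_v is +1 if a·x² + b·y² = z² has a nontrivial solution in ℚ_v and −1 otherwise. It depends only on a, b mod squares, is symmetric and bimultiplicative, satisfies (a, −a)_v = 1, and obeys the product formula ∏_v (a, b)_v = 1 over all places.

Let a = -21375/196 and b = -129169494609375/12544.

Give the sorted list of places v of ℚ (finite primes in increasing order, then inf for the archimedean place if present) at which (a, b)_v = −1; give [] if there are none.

Mod squares: a ≡ -95, b ≡ -189255. Check v ∈ {∞, 2, 3, 5, 7, 11, 19, 31, 37}.
v=5: a=5^3·(≡4), b=5^7·(≡1) mod 5; (4|5)=+1, (1|5)=+1; (−1)^{3·7·2}·(+1)^7·(+1)^3 = +1.
v=2: v_2(a)=-2, v_2(b)=-8; units ≡ 1, 1 (mod 8); ε·ε+αω+βω = 0·0+-2·0+-8·0 ≡ 0  ⇒  (a,b)_2 = +1.
v=3: a=3^2·(≡1), b=3^1·(≡2) mod 3; (1|3)=+1, (2|3)=-1; (−1)^{2·1·1}·(+1)^1·(-1)^2 = +1.
v=19: a=19^1·(≡12), b=19^2·(≡11) mod 19; (12|19)=-1, (11|19)=+1; (−1)^{1·2·9}·(-1)^2·(+1)^1 = +1.
v=11: a=11^0·(≡1), b=11^3·(≡8) mod 11; (1|11)=+1, (8|11)=-1; (−1)^{0·3·5}·(+1)^3·(-1)^0 = +1.
v=31: a=31^0·(≡17), b=31^1·(≡25) mod 31; (17|31)=-1, (25|31)=+1; (−1)^{0·1·15}·(-1)^1·(+1)^0 = -1.
v=37: a=37^0·(≡1), b=37^1·(≡30) mod 37; (1|37)=+1, (30|37)=+1; (−1)^{0·1·18}·(+1)^1·(+1)^0 = +1.
v=∞: -95 < 0 and -189255 < 0  ⇒  (a,b)_∞ = -1.
v=7: a=7^-2·(≡6), b=7^-2·(≡1) mod 7; (6|7)=-1, (1|7)=+1; (−1)^{-2·-2·3}·(-1)^-2·(+1)^-2 = +1.
(-95, -189255 / ℚ) ramifies at {31, ∞}: a division algebra.

[31, inf]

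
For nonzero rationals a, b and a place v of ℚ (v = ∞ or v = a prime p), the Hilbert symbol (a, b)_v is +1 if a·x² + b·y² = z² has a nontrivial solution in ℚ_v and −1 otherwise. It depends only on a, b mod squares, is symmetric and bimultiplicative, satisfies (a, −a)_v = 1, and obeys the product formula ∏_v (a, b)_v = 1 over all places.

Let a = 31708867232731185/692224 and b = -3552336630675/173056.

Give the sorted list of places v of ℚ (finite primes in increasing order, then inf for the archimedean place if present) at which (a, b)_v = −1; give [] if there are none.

Mod squares: a ≡ 396865, b ≡ -52003. Check v ∈ {∞, 2, 3, 5, 7, 13, 17, 19, 23, 29}.
v=13: a=13^-2·(≡3), b=13^-2·(≡9) mod 13; (3|13)=+1, (9|13)=+1; (−1)^{-2·-2·6}·(+1)^-2·(+1)^-2 = +1.
v=5: a=5^1·(≡3), b=5^2·(≡3) mod 5; (3|5)=-1, (3|5)=-1; (−1)^{1·2·2}·(-1)^2·(-1)^1 = -1.
v=∞: 396865 > 0 and -52003 < 0  ⇒  (a,b)_∞ = +1.
v=17: a=17^1·(≡13), b=17^1·(≡2) mod 17; (13|17)=+1, (2|17)=+1; (−1)^{1·1·8}·(+1)^1·(+1)^1 = +1.
v=29: a=29^3·(≡19), b=29^2·(≡13) mod 29; (19|29)=-1, (13|29)=+1; (−1)^{3·2·14}·(-1)^2·(+1)^3 = +1.
v=19: a=19^4·(≡12), b=19^3·(≡18) mod 19; (12|19)=-1, (18|19)=-1; (−1)^{4·3·9}·(-1)^3·(-1)^4 = -1.
v=23: a=23^1·(≡11), b=23^1·(≡3) mod 23; (11|23)=-1, (3|23)=+1; (−1)^{1·1·11}·(-1)^1·(+1)^1 = +1.
v=2: v_2(a)=-12, v_2(b)=-10; units ≡ 1, 5 (mod 8); ε·ε+αω+βω = 0·0+-12·1+-10·0 ≡ 0  ⇒  (a,b)_2 = +1.
v=7: a=7^1·(≡4), b=7^1·(≡3) mod 7; (4|7)=+1, (3|7)=-1; (−1)^{1·1·3}·(+1)^1·(-1)^1 = +1.
v=3: a=3^6·(≡1), b=3^2·(≡2) mod 3; (1|3)=+1, (2|3)=-1; (−1)^{6·2·1}·(+1)^2·(-1)^6 = +1.
(396865, -52003 / ℚ) ramifies at {5, 19}: a division algebra.

[5, 19]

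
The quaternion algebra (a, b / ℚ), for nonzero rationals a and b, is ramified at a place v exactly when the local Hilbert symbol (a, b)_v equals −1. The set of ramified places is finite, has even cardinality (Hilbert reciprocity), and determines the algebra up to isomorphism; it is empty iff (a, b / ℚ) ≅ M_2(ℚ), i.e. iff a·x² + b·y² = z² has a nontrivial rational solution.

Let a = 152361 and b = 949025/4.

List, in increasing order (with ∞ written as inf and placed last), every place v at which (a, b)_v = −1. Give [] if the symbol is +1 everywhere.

(a, b) ≡ (209, 37961) mod (ℚ^×)²; places V = {2, 3, 5, 7, 11, 17, 19, 29, ∞}.
(a,b)_11: α=1, u≡2; β=1, v≡6 (mod 11); (2|11)=-1, (6|11)=-1; sign (−1)^1·-1^1·-1^1 = -1.
(a,b)_∞: sgn(209)=+, sgn(37961)=+, so +1.
(a,b)_19: α=1, u≡1; β=0, v≡8 (mod 19); (1|19)=+1, (8|19)=-1; sign (−1)^0·+1^0·-1^1 = -1.
(a,b)_2: α=0, β=-2; u≡1, v≡1 (mod 8); ε(u)ε(v)=0·0, αω(v)=0·0, βω(u)=-2·0; sum ≡ 0  ⇒  +1.
(a,b)_3: α=6, u≡2; β=0, v≡2 (mod 3); (2|3)=-1, (2|3)=-1; sign (−1)^0·-1^0·-1^6 = +1.
(a,b)_5: α=0, u≡1; β=2, v≡4 (mod 5); (1|5)=+1, (4|5)=+1; sign (−1)^0·+1^2·+1^0 = +1.
(a,b)_29: α=0, u≡24; β=1, v≡25 (mod 29); (24|29)=+1, (25|29)=+1; sign (−1)^0·+1^1·+1^0 = +1.
(a,b)_17: α=0, u≡7; β=1, v≡12 (mod 17); (7|17)=-1, (12|17)=-1; sign (−1)^0·-1^1·-1^0 = -1.
(a,b)_7: α=0, u≡6; β=1, v≡5 (mod 7); (6|7)=-1, (5|7)=-1; sign (−1)^0·-1^1·-1^0 = -1.
(209, 37961 / ℚ) ramifies at {7, 11, 17, 19}: a division algebra.

[7, 11, 17, 19]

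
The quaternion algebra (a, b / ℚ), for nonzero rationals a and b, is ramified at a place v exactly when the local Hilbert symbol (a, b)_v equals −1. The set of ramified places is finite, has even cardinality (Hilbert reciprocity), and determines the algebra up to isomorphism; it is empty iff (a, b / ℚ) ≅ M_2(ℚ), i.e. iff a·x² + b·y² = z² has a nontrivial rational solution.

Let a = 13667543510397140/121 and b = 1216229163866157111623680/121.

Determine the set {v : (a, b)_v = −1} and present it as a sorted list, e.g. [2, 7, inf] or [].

Mod squares: a ≡ 13685, b ≡ 20995. Check v ∈ {∞, 2, 5, 7, 11, 13, 17, 19, 23}.
v=13: a=13^2·(≡1), b=13^3·(≡10) mod 13; (1|13)=+1, (10|13)=+1; (−1)^{2·3·6}·(+1)^3·(+1)^2 = +1.
v=19: a=19^2·(≡4), b=19^3·(≡14) mod 19; (4|19)=+1, (14|19)=-1; (−1)^{2·3·9}·(+1)^3·(-1)^2 = +1.
v=∞: 13685 > 0 and 20995 > 0  ⇒  (a,b)_∞ = +1.
v=2: v_2(a)=2, v_2(b)=14; units ≡ 5, 3 (mod 8); ε·ε+αω+βω = 0·1+2·1+14·1 ≡ 0  ⇒  (a,b)_2 = +1.
v=17: a=17^5·(≡11), b=17^7·(≡12) mod 17; (11|17)=-1, (12|17)=-1; (−1)^{5·7·8}·(-1)^7·(-1)^5 = +1.
v=5: a=5^1·(≡3), b=5^1·(≡1) mod 5; (3|5)=-1, (1|5)=+1; (−1)^{1·1·2}·(-1)^1·(+1)^1 = -1.
v=11: a=11^-2·(≡1), b=11^-2·(≡2) mod 11; (1|11)=+1, (2|11)=-1; (−1)^{-2·-2·5}·(+1)^-2·(-1)^-2 = +1.
v=7: a=7^3·(≡1), b=7^4·(≡2) mod 7; (1|7)=+1, (2|7)=+1; (−1)^{3·4·3}·(+1)^4·(+1)^3 = +1.
v=23: a=23^1·(≡20), b=23^0·(≡10) mod 23; (20|23)=-1, (10|23)=-1; (−1)^{1·0·11}·(-1)^0·(-1)^1 = -1.
Ram(13685, 20995) = {5, 23}; no ℚ_5-point on the conic.

[5, 23]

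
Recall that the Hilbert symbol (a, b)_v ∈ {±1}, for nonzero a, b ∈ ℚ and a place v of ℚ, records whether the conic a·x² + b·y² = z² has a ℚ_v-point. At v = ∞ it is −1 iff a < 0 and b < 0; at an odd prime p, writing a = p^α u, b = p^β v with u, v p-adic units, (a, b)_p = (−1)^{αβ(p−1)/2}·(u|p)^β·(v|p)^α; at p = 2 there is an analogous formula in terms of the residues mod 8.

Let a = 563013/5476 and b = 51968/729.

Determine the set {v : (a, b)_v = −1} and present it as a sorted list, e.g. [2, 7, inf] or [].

[7, 47]

(a, b) ≡ (517, 203) mod (ℚ^×)²; places V = {2, 3, 7, 11, 29, 37, 47, ∞}.
(a,b)_3: α=2, u≡1; β=-6, v≡2 (mod 3); (1|3)=+1, (2|3)=-1; sign (−1)^0·+1^-6·-1^2 = +1.
(a,b)_∞: sgn(517)=+, sgn(203)=+, so +1.
(a,b)_2: α=-2, β=8; u≡5, v≡3 (mod 8); ε(u)ε(v)=0·1, αω(v)=-2·1, βω(u)=8·1; sum ≡ 0  ⇒  +1.
(a,b)_47: α=1, u≡35; β=0, v≡19 (mod 47); (35|47)=-1, (19|47)=-1; sign (−1)^0·-1^0·-1^1 = -1.
(a,b)_37: α=-2, u≡33; β=0, v≡15 (mod 37); (33|37)=+1, (15|37)=-1; sign (−1)^0·+1^0·-1^-2 = +1.
(a,b)_7: α=0, u≡5; β=1, v≡4 (mod 7); (5|7)=-1, (4|7)=+1; sign (−1)^0·-1^1·+1^0 = -1.
(a,b)_29: α=0, u≡16; β=1, v≡13 (mod 29); (16|29)=+1, (13|29)=+1; sign (−1)^0·+1^1·+1^0 = +1.
(a,b)_11: α=3, u≡3; β=0, v≡5 (mod 11); (3|11)=+1, (5|11)=+1; sign (−1)^0·+1^0·+1^3 = +1.
(517, 203 / ℚ) ramifies at {7, 47}: a division algebra.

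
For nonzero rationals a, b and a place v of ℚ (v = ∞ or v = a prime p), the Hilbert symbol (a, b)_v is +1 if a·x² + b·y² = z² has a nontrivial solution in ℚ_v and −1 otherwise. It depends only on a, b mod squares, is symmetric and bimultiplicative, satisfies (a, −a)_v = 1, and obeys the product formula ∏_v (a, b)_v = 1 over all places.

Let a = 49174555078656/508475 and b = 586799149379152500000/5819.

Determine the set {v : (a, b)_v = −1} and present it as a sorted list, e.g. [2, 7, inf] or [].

(a, b) ≡ (209, 2310) mod (ℚ^×)²; places V = {2, 3, 5, 7, 11, 19, 23, 43, ∞}.
(a,b)_11: α=-1, u≡6; β=-1, v≡1 (mod 11); (6|11)=-1, (1|11)=+1; sign (−1)^1·-1^-1·+1^-1 = +1.
(a,b)_∞: sgn(209)=+, sgn(2310)=+, so +1.
(a,b)_2: α=12, β=5; u≡1, v≡3 (mod 8); ε(u)ε(v)=0·1, αω(v)=12·1, βω(u)=5·0; sum ≡ 0  ⇒  +1.
(a,b)_7: α=4, u≡3; β=7, v≡4 (mod 7); (3|7)=-1, (4|7)=+1; sign (−1)^0·-1^7·+1^4 = -1.
(a,b)_19: α=3, u≡4; β=4, v≡1 (mod 19); (4|19)=+1, (1|19)=+1; sign (−1)^0·+1^4·+1^3 = +1.
(a,b)_5: α=-2, u≡4; β=7, v≡3 (mod 5); (4|5)=+1, (3|5)=-1; sign (−1)^0·+1^7·-1^-2 = +1.
(a,b)_43: α=-2, u≡2; β=0, v≡11 (mod 43); (2|43)=-1, (11|43)=+1; sign (−1)^0·-1^0·+1^-2 = +1.
(a,b)_23: α=0, u≡1; β=-2, v≡20 (mod 23); (1|23)=+1, (20|23)=-1; sign (−1)^0·+1^-2·-1^0 = +1.
(a,b)_3: α=6, u≡2; β=7, v≡2 (mod 3); (2|3)=-1, (2|3)=-1; sign (−1)^0·-1^7·-1^6 = -1.
|Ram(209, 2310)| = 2, even; anisotropic at {3, 7}.

[3, 7]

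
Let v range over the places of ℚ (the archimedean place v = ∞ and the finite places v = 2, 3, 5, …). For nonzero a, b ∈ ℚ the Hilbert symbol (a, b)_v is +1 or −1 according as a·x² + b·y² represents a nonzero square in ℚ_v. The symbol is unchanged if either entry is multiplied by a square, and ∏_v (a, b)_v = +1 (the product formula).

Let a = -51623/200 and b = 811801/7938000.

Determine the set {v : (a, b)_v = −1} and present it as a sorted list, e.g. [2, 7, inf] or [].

[2, 13]

Mod squares: a ≡ -286, b ≡ 5. Check v ∈ {∞, 2, 3, 5, 7, 11, 13, 17, 19, 53}.
v=5: a=5^-2·(≡4), b=5^-3·(≡4) mod 5; (4|5)=+1, (4|5)=+1; (−1)^{-2·-3·2}·(+1)^-3·(+1)^-2 = +1.
v=19: a=19^2·(≡18), b=19^0·(≡5) mod 19; (18|19)=-1, (5|19)=+1; (−1)^{2·0·9}·(-1)^0·(+1)^2 = +1.
v=13: a=13^1·(≡4), b=13^0·(≡11) mod 13; (4|13)=+1, (11|13)=-1; (−1)^{1·0·6}·(+1)^0·(-1)^1 = -1.
v=2: v_2(a)=-3, v_2(b)=-4; units ≡ 1, 5 (mod 8); ε·ε+αω+βω = 0·0+-3·1+-4·0 ≡ 1  ⇒  (a,b)_2 = -1.
v=7: a=7^0·(≡4), b=7^-2·(≡3) mod 7; (4|7)=+1, (3|7)=-1; (−1)^{0·-2·3}·(+1)^-2·(-1)^0 = +1.
v=∞: -286 < 0 and 5 > 0  ⇒  (a,b)_∞ = +1.
v=3: a=3^0·(≡2), b=3^-4·(≡2) mod 3; (2|3)=-1, (2|3)=-1; (−1)^{0·-4·1}·(-1)^-4·(-1)^0 = +1.
v=11: a=11^1·(≡2), b=11^0·(≡3) mod 11; (2|11)=-1, (3|11)=+1; (−1)^{1·0·5}·(-1)^0·(+1)^1 = +1.
v=17: a=17^0·(≡7), b=17^2·(≡7) mod 17; (7|17)=-1, (7|17)=-1; (−1)^{0·2·8}·(-1)^2·(-1)^0 = +1.
v=53: a=53^0·(≡31), b=53^2·(≡23) mod 53; (31|53)=-1, (23|53)=-1; (−1)^{0·2·26}·(-1)^2·(-1)^0 = +1.
Ram(-286, 5) = {2, 13}; no ℚ_2-point on the conic.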